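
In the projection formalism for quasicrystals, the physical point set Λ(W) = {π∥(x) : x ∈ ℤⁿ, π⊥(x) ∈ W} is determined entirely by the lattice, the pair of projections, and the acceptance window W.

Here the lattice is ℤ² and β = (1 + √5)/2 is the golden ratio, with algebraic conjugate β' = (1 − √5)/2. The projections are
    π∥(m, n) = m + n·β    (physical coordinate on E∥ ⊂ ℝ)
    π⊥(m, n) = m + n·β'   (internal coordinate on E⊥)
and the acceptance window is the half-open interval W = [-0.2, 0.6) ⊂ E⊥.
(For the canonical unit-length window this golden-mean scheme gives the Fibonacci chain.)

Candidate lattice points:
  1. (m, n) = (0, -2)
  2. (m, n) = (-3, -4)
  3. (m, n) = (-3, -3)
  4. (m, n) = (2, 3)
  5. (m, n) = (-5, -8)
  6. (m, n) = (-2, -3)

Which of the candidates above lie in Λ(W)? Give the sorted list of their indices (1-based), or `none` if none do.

β' = (1−√5)/2 ≈ -0.618034.
#1 (0,-2): internal coord 0 + (-2)·β' = +1.236068; +1.236068 ∉ [-0.2, 0.6) → out
#2 (-3,-4): internal coord -3 + (-4)·β' = -0.527864; -0.527864 ∉ [-0.2, 0.6) → out
#3 (-3,-3): internal coord -3 + (-3)·β' = -1.145898; -1.145898 ∉ [-0.2, 0.6) → out
#4 (2,3): internal coord 2 + (3)·β' = +0.145898; +0.145898 ∈ [-0.2, 0.6) → IN Λ
#5 (-5,-8): internal coord -5 + (-8)·β' = -0.055728; -0.055728 ∈ [-0.2, 0.6) → IN Λ
#6 (-2,-3): internal coord -2 + (-3)·β' = -0.145898; -0.145898 ∈ [-0.2, 0.6) → IN Λ

4, 5, 6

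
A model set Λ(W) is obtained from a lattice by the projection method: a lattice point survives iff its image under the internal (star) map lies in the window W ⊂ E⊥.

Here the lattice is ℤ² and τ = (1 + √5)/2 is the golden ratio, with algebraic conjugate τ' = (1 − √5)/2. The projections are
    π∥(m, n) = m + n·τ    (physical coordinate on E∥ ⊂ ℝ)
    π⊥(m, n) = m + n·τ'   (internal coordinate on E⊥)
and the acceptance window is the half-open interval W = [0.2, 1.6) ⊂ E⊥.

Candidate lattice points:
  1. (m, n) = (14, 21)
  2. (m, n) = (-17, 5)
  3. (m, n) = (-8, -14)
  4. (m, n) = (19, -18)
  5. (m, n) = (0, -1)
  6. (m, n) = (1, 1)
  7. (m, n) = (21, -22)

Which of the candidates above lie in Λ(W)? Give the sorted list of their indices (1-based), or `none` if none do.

1, 3, 5, 6

Compute τ' = (1−√5)/2 = -0.6180, so π⊥(m,n) = m -0.6180·n.
candidate 1: (m,n)=(14,21) → π∥ = 14+21·τ ≈ 47.9787, π⊥ = 14+21·τ' ≈ 1.0213 ∈ [0.2, 1.6) ⇒ IN Λ
candidate 2: (m,n)=(-17,5) → π∥ = -17+5·τ ≈ -8.9098, π⊥ = -17+5·τ' ≈ -20.0902 ∉ [0.2, 1.6) ⇒ out
candidate 3: (m,n)=(-8,-14) → π∥ = -8-14·τ ≈ -30.6525, π⊥ = -8-14·τ' ≈ 0.6525 ∈ [0.2, 1.6) ⇒ IN Λ
candidate 4: (m,n)=(19,-18) → π∥ = 19-18·τ ≈ -10.1246, π⊥ = 19-18·τ' ≈ 30.1246 ∉ [0.2, 1.6) ⇒ out
candidate 5: (m,n)=(0,-1) → π∥ = 0-1·τ ≈ -1.6180, π⊥ = 0-1·τ' ≈ 0.6180 ∈ [0.2, 1.6) ⇒ IN Λ
candidate 6: (m,n)=(1,1) → π∥ = 1+1·τ ≈ 2.6180, π⊥ = 1+1·τ' ≈ 0.3820 ∈ [0.2, 1.6) ⇒ IN Λ
candidate 7: (m,n)=(21,-22) → π∥ = 21-22·τ ≈ -14.5967, π⊥ = 21-22·τ' ≈ 34.5967 ∉ [0.2, 1.6) ⇒ out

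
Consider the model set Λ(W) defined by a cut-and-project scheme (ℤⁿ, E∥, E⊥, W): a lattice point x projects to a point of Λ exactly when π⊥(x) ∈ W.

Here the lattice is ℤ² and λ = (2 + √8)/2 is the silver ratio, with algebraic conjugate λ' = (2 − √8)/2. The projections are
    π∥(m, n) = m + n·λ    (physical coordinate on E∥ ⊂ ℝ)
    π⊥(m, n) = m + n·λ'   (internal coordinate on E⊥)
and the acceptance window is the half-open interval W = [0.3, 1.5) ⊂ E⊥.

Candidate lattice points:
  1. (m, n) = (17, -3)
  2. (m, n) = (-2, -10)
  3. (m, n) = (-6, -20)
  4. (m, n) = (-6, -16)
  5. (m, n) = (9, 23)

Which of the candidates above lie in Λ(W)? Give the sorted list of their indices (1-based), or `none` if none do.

Numerically λ ≈ 2.414214 and λ' = −1/λ ≈ -0.414214.
#1 (17,-3): internal coord 17 + (-3)·λ' = +18.242641; +18.242641 ∉ [0.3, 1.5) → out
#2 (-2,-10): internal coord -2 + (-10)·λ' = +2.142136; +2.142136 ∉ [0.3, 1.5) → out
#3 (-6,-20): internal coord -6 + (-20)·λ' = +2.284271; +2.284271 ∉ [0.3, 1.5) → out
#4 (-6,-16): internal coord -6 + (-16)·λ' = +0.627417; +0.627417 ∈ [0.3, 1.5) → IN Λ
#5 (9,23): internal coord 9 + (23)·λ' = -0.526912; -0.526912 ∉ [0.3, 1.5) → out

4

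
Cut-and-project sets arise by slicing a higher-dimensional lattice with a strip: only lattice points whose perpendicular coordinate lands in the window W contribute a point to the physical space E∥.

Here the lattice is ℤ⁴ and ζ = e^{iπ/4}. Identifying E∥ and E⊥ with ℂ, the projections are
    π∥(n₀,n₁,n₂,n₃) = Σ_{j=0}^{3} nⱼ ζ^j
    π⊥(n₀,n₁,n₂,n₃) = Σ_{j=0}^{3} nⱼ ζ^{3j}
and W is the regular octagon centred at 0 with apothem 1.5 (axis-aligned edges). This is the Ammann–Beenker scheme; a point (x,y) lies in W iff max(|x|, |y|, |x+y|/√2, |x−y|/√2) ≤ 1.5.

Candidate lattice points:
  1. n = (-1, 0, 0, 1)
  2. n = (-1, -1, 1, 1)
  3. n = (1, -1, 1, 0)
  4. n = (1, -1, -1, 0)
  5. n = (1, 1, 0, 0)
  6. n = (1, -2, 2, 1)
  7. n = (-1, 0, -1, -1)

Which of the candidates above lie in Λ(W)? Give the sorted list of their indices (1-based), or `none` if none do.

1, 2, 5

π⊥(n) = n₀ + n₁ζ³ + n₂ζ⁶ + n₃ζ⁹ where ζ = e^{iπ/4}.
candidate 1: n = (-1, 0, 0, 1) → π⊥ ≈ (-0.292893, +0.707107); max(|x|,|y|,|x±y|/√2) = 0.707107 ≤ 1.5 ⇒ ∈ W
candidate 2: n = (-1, -1, 1, 1) → π⊥ ≈ (+0.414214, -1.000000); max(|x|,|y|,|x±y|/√2) = 1.000000 ≤ 1.5 ⇒ ∈ W
candidate 3: n = (1, -1, 1, 0) → π⊥ ≈ (+1.707107, -1.707107); max(|x|,|y|,|x±y|/√2) = 2.414214 > 1.5 ⇒ ∉ W
candidate 4: n = (1, -1, -1, 0) → π⊥ ≈ (+1.707107, +0.292893); max(|x|,|y|,|x±y|/√2) = 1.707107 > 1.5 ⇒ ∉ W
candidate 5: n = (1, 1, 0, 0) → π⊥ ≈ (+0.292893, +0.707107); max(|x|,|y|,|x±y|/√2) = 0.707107 ≤ 1.5 ⇒ ∈ W
candidate 6: n = (1, -2, 2, 1) → π⊥ ≈ (+3.121320, -2.707107); max(|x|,|y|,|x±y|/√2) = 4.121320 > 1.5 ⇒ ∉ W
candidate 7: n = (-1, 0, -1, -1) → π⊥ ≈ (-1.707107, +0.292893); max(|x|,|y|,|x±y|/√2) = 1.707107 > 1.5 ⇒ ∉ W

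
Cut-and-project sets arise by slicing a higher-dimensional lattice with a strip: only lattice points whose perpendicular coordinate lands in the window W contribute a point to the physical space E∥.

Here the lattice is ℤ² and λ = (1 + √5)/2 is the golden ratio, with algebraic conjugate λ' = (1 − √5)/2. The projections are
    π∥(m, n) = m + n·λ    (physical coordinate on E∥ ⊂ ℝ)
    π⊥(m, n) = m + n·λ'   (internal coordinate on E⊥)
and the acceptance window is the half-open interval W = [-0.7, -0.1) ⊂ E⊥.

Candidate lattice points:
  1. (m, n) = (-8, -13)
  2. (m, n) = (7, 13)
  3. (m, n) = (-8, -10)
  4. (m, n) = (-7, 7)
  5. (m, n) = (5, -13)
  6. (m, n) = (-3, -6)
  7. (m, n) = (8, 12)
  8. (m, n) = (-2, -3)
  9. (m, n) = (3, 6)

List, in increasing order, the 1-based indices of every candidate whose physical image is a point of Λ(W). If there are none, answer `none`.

8

Numerically λ ≈ 1.6180 and λ' = −1/λ ≈ -0.6180.
#1 (-8,-13): internal coord -8 + (-13)·λ' = +0.0344; +0.0344 ∉ [-0.7, -0.1) → out
#2 (7,13): internal coord 7 + (13)·λ' = -1.0344; -1.0344 ∉ [-0.7, -0.1) → out
#3 (-8,-10): internal coord -8 + (-10)·λ' = -1.8197; -1.8197 ∉ [-0.7, -0.1) → out
#4 (-7,7): internal coord -7 + (7)·λ' = -11.3262; -11.3262 ∉ [-0.7, -0.1) → out
#5 (5,-13): internal coord 5 + (-13)·λ' = +13.0344; +13.0344 ∉ [-0.7, -0.1) → out
#6 (-3,-6): internal coord -3 + (-6)·λ' = +0.7082; +0.7082 ∉ [-0.7, -0.1) → out
#7 (8,12): internal coord 8 + (12)·λ' = +0.5836; +0.5836 ∉ [-0.7, -0.1) → out
#8 (-2,-3): internal coord -2 + (-3)·λ' = -0.1459; -0.1459 ∈ [-0.7, -0.1) → IN Λ
#9 (3,6): internal coord 3 + (6)·λ' = -0.7082; -0.7082 ∉ [-0.7, -0.1) → out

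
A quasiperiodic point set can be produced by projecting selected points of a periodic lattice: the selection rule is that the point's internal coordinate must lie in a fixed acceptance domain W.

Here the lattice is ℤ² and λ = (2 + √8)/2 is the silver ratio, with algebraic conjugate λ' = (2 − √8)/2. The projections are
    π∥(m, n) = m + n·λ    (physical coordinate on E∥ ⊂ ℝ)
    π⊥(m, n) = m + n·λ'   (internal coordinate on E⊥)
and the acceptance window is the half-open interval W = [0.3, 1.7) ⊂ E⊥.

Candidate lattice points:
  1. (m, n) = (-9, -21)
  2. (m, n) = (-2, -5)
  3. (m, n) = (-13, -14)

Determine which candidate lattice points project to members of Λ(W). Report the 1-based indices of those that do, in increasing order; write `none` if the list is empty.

none

λ' = (2−√8)/2 ≈ -0.4142.
candidate 1: (m,n)=(-9,-21) → π∥ = -9-21·λ ≈ -59.6985, π⊥ = -9-21·λ' ≈ -0.3015 ∉ [0.3, 1.7) ⇒ out
candidate 2: (m,n)=(-2,-5) → π∥ = -2-5·λ ≈ -14.0711, π⊥ = -2-5·λ' ≈ 0.0711 ∉ [0.3, 1.7) ⇒ out
candidate 3: (m,n)=(-13,-14) → π∥ = -13-14·λ ≈ -46.7990, π⊥ = -13-14·λ' ≈ -7.2010 ∉ [0.3, 1.7) ⇒ out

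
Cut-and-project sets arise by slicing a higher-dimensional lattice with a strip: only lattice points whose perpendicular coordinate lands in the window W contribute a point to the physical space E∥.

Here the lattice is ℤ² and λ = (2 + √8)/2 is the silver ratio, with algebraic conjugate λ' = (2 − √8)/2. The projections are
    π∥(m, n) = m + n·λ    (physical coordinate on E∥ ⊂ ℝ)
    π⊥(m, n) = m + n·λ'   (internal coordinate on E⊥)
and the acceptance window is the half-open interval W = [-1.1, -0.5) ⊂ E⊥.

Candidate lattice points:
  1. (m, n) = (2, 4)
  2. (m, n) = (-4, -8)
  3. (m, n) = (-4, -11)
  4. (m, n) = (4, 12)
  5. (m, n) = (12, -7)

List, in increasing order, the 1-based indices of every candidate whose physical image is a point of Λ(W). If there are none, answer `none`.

2, 4

λ' = (2−√8)/2 ≈ -0.4142.
candidate 1: (m,n)=(2,4) → π∥ = 2+4·λ ≈ 11.6569, π⊥ = 2+4·λ' ≈ 0.3431 ∉ [-1.1, -0.5) ⇒ out
candidate 2: (m,n)=(-4,-8) → π∥ = -4-8·λ ≈ -23.3137, π⊥ = -4-8·λ' ≈ -0.6863 ∈ [-1.1, -0.5) ⇒ IN Λ
candidate 3: (m,n)=(-4,-11) → π∥ = -4-11·λ ≈ -30.5563, π⊥ = -4-11·λ' ≈ 0.5563 ∉ [-1.1, -0.5) ⇒ out
candidate 4: (m,n)=(4,12) → π∥ = 4+12·λ ≈ 32.9706, π⊥ = 4+12·λ' ≈ -0.9706 ∈ [-1.1, -0.5) ⇒ IN Λ
candidate 5: (m,n)=(12,-7) → π∥ = 12-7·λ ≈ -4.8995, π⊥ = 12-7·λ' ≈ 14.8995 ∉ [-1.1, -0.5) ⇒ out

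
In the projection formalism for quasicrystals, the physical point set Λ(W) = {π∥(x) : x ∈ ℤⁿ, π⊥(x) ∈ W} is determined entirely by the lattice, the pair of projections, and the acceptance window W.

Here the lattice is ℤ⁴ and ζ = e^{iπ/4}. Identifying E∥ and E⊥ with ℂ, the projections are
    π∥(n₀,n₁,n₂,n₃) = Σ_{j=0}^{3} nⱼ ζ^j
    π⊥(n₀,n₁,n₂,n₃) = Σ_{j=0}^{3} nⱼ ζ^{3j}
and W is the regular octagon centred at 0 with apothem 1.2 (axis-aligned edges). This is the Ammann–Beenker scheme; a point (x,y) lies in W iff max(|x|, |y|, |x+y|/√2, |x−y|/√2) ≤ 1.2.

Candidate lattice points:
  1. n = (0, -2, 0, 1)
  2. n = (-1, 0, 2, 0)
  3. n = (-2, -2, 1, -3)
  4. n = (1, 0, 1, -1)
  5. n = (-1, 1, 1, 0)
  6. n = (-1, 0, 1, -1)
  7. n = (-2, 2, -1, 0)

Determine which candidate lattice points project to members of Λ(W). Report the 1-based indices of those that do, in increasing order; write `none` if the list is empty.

π⊥(n) = n₀ + n₁ζ³ + n₂ζ⁶ + n₃ζ⁹ where ζ = e^{iπ/4}.
candidate 1: n = (0, -2, 0, 1) → π⊥ ≈ (+2.12132, -0.70711); max(|x|,|y|,|x±y|/√2) = 2.12132 > 1.2 ⇒ ∉ W
candidate 2: n = (-1, 0, 2, 0) → π⊥ ≈ (-1.00000, -2.00000); max(|x|,|y|,|x±y|/√2) = 2.12132 > 1.2 ⇒ ∉ W
candidate 3: n = (-2, -2, 1, -3) → π⊥ ≈ (-2.70711, -4.53553); max(|x|,|y|,|x±y|/√2) = 5.12132 > 1.2 ⇒ ∉ W
candidate 4: n = (1, 0, 1, -1) → π⊥ ≈ (+0.29289, -1.70711); max(|x|,|y|,|x±y|/√2) = 1.70711 > 1.2 ⇒ ∉ W
candidate 5: n = (-1, 1, 1, 0) → π⊥ ≈ (-1.70711, -0.29289); max(|x|,|y|,|x±y|/√2) = 1.70711 > 1.2 ⇒ ∉ W
candidate 6: n = (-1, 0, 1, -1) → π⊥ ≈ (-1.70711, -1.70711); max(|x|,|y|,|x±y|/√2) = 2.41421 > 1.2 ⇒ ∉ W
candidate 7: n = (-2, 2, -1, 0) → π⊥ ≈ (-3.41421, +2.41421); max(|x|,|y|,|x±y|/√2) = 4.12132 > 1.2 ⇒ ∉ W

none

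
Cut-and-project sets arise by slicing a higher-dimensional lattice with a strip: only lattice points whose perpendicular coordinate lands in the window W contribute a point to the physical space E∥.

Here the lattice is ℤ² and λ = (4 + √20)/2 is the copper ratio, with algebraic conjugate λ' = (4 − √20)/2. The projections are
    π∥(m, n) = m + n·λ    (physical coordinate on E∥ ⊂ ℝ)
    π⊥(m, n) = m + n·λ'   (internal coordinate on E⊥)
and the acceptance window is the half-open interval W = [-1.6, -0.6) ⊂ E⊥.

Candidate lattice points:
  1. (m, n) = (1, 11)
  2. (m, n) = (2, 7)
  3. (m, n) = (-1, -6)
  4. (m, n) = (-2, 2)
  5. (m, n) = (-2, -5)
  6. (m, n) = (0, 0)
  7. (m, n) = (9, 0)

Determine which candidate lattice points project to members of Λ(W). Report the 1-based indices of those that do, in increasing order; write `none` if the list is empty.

1, 5

Numerically λ ≈ 4.236068 and λ' = −1/λ ≈ -0.236068.
candidate 1: (m,n)=(1,11) → π∥ = 1+11·λ ≈ 47.596748, π⊥ = 1+11·λ' ≈ -1.596748 ∈ [-1.6, -0.6) ⇒ IN Λ
candidate 2: (m,n)=(2,7) → π∥ = 2+7·λ ≈ 31.652476, π⊥ = 2+7·λ' ≈ 0.347524 ∉ [-1.6, -0.6) ⇒ out
candidate 3: (m,n)=(-1,-6) → π∥ = -1-6·λ ≈ -26.416408, π⊥ = -1-6·λ' ≈ 0.416408 ∉ [-1.6, -0.6) ⇒ out
candidate 4: (m,n)=(-2,2) → π∥ = -2+2·λ ≈ 6.472136, π⊥ = -2+2·λ' ≈ -2.472136 ∉ [-1.6, -0.6) ⇒ out
candidate 5: (m,n)=(-2,-5) → π∥ = -2-5·λ ≈ -23.180340, π⊥ = -2-5·λ' ≈ -0.819660 ∈ [-1.6, -0.6) ⇒ IN Λ
candidate 6: (m,n)=(0,0) → π∥ = 0+0·λ ≈ 0.000000, π⊥ = 0+0·λ' ≈ 0.000000 ∉ [-1.6, -0.6) ⇒ out
candidate 7: (m,n)=(9,0) → π∥ = 9+0·λ ≈ 9.000000, π⊥ = 9+0·λ' ≈ 9.000000 ∉ [-1.6, -0.6) ⇒ out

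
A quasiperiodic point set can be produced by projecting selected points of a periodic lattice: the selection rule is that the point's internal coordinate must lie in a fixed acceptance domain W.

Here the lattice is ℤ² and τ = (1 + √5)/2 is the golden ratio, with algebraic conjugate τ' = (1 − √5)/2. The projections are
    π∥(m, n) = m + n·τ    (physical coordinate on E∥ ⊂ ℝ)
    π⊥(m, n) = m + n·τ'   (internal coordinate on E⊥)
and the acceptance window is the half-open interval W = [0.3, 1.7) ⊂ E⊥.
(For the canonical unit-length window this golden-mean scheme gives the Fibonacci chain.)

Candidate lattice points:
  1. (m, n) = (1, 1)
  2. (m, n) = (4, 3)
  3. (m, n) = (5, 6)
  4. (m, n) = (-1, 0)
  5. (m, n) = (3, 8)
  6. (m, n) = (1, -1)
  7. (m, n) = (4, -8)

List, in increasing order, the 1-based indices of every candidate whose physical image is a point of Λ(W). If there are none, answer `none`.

1, 3, 6

τ' = (1−√5)/2 ≈ -0.6180.
#1 (1,1): internal coord 1 + (1)·τ' = +0.3820; +0.3820 ∈ [0.3, 1.7) → IN Λ
#2 (4,3): internal coord 4 + (3)·τ' = +2.1459; +2.1459 ∉ [0.3, 1.7) → out
#3 (5,6): internal coord 5 + (6)·τ' = +1.2918; +1.2918 ∈ [0.3, 1.7) → IN Λ
#4 (-1,0): internal coord -1 + (0)·τ' = -1.0000; -1.0000 ∉ [0.3, 1.7) → out
#5 (3,8): internal coord 3 + (8)·τ' = -1.9443; -1.9443 ∉ [0.3, 1.7) → out
#6 (1,-1): internal coord 1 + (-1)·τ' = +1.6180; +1.6180 ∈ [0.3, 1.7) → IN Λ
#7 (4,-8): internal coord 4 + (-8)·τ' = +8.9443; +8.9443 ∉ [0.3, 1.7) → out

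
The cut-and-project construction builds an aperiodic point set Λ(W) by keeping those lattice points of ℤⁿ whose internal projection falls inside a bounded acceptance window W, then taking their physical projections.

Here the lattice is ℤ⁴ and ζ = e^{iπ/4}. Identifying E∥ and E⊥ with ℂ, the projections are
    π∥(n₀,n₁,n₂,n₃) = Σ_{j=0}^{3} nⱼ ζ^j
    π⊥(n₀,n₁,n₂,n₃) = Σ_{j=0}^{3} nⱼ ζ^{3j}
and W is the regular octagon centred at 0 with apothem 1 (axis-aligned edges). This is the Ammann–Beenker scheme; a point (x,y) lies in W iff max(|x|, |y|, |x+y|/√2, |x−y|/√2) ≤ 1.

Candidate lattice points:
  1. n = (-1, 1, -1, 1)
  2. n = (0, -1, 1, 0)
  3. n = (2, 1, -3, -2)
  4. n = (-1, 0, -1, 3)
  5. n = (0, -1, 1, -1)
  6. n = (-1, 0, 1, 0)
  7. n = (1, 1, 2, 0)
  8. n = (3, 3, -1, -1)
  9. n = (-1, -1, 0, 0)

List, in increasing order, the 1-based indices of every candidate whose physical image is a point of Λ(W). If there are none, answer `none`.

Internal map: ζ^{3j} for j=0..3 gives (1,0), (−√2/2,√2/2), (0,−1), (√2/2,√2/2).
candidate 1: n = (-1, 1, -1, 1) → π⊥ ≈ (-1.00000, +2.41421); max(|x|,|y|,|x±y|/√2) = 2.41421 > 1 ⇒ ∉ W
candidate 2: n = (0, -1, 1, 0) → π⊥ ≈ (+0.70711, -1.70711); max(|x|,|y|,|x±y|/√2) = 1.70711 > 1 ⇒ ∉ W
candidate 3: n = (2, 1, -3, -2) → π⊥ ≈ (-0.12132, +2.29289); max(|x|,|y|,|x±y|/√2) = 2.29289 > 1 ⇒ ∉ W
candidate 4: n = (-1, 0, -1, 3) → π⊥ ≈ (+1.12132, +3.12132); max(|x|,|y|,|x±y|/√2) = 3.12132 > 1 ⇒ ∉ W
candidate 5: n = (0, -1, 1, -1) → π⊥ ≈ (+0.00000, -2.41421); max(|x|,|y|,|x±y|/√2) = 2.41421 > 1 ⇒ ∉ W
candidate 6: n = (-1, 0, 1, 0) → π⊥ ≈ (-1.00000, -1.00000); max(|x|,|y|,|x±y|/√2) = 1.41421 > 1 ⇒ ∉ W
candidate 7: n = (1, 1, 2, 0) → π⊥ ≈ (+0.29289, -1.29289); max(|x|,|y|,|x±y|/√2) = 1.29289 > 1 ⇒ ∉ W
candidate 8: n = (3, 3, -1, -1) → π⊥ ≈ (+0.17157, +2.41421); max(|x|,|y|,|x±y|/√2) = 2.41421 > 1 ⇒ ∉ W
candidate 9: n = (-1, -1, 0, 0) → π⊥ ≈ (-0.29289, -0.70711); max(|x|,|y|,|x±y|/√2) = 0.70711 ≤ 1 ⇒ ∈ W

9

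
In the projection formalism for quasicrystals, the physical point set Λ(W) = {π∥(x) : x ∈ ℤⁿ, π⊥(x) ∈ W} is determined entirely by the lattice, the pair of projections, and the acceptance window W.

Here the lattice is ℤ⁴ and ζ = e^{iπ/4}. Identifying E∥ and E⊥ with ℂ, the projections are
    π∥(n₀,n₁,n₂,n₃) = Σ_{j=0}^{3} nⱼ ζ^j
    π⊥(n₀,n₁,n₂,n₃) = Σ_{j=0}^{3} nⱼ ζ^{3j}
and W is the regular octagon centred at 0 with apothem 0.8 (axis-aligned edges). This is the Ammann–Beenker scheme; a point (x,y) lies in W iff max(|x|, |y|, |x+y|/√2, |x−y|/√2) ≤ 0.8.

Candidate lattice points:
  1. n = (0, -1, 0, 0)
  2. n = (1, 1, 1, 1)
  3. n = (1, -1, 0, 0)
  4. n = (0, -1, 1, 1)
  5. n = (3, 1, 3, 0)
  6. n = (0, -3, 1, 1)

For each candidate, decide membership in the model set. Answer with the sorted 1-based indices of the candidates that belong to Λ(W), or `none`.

none

With ζ = e^{iπ/4} the internal vectors are ζ^0,ζ^3,ζ^6,ζ^9.
#1 (0, -1, 0, 0): internal (0.70711, -0.70711); octagon support 1.00000 vs apothem 0.8 → ∉ W
#2 (1, 1, 1, 1): internal (1.00000, 0.41421); octagon support 1.00000 vs apothem 0.8 → ∉ W
#3 (1, -1, 0, 0): internal (1.70711, -0.70711); octagon support 1.70711 vs apothem 0.8 → ∉ W
#4 (0, -1, 1, 1): internal (1.41421, -1.00000); octagon support 1.70711 vs apothem 0.8 → ∉ W
#5 (3, 1, 3, 0): internal (2.29289, -2.29289); octagon support 3.24264 vs apothem 0.8 → ∉ W
#6 (0, -3, 1, 1): internal (2.82843, -2.41421); octagon support 3.70711 vs apothem 0.8 → ∉ W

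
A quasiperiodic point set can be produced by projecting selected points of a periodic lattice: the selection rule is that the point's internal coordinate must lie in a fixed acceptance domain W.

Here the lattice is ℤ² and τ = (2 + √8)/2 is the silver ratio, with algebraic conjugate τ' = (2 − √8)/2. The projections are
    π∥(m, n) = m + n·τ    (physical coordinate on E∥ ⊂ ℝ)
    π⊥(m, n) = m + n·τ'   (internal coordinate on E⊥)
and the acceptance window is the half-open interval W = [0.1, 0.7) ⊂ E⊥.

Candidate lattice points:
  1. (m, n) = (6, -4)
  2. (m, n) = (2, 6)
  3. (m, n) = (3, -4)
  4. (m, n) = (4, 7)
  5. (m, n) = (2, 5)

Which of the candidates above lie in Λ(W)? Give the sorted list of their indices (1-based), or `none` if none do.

τ' = (2−√8)/2 ≈ -0.41421.
[1] lift (6,-4): star map gives 7.65685; window check 0.1 ≤ 7.65685 < 0.7 is false → out
[2] lift (2,6): star map gives -0.48528; window check 0.1 ≤ -0.48528 < 0.7 is false → out
[3] lift (3,-4): star map gives 4.65685; window check 0.1 ≤ 4.65685 < 0.7 is false → out
[4] lift (4,7): star map gives 1.10051; window check 0.1 ≤ 1.10051 < 0.7 is false → out
[5] lift (2,5): star map gives -0.07107; window check 0.1 ≤ -0.07107 < 0.7 is false → out

none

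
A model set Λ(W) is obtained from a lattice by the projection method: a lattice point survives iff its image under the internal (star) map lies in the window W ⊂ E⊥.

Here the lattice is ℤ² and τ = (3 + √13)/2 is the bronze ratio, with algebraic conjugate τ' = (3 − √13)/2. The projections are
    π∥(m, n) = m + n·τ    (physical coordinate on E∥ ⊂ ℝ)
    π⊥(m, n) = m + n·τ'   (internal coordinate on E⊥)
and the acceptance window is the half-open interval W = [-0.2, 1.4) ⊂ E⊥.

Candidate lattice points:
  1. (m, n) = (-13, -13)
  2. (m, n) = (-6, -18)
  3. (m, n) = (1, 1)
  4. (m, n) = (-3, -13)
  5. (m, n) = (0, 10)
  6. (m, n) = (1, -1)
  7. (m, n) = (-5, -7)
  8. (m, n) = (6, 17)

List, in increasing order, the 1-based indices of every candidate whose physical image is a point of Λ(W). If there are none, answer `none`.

3, 4, 6, 8

Compute τ' = (3−√13)/2 = -0.302776, so π⊥(m,n) = m -0.302776·n.
#1 (-13,-13): internal coord -13 + (-13)·τ' = -9.063917; -9.063917 ∉ [-0.2, 1.4) → out
#2 (-6,-18): internal coord -6 + (-18)·τ' = -0.550039; -0.550039 ∉ [-0.2, 1.4) → out
#3 (1,1): internal coord 1 + (1)·τ' = +0.697224; +0.697224 ∈ [-0.2, 1.4) → IN Λ
#4 (-3,-13): internal coord -3 + (-13)·τ' = +0.936083; +0.936083 ∈ [-0.2, 1.4) → IN Λ
#5 (0,10): internal coord 0 + (10)·τ' = -3.027756; -3.027756 ∉ [-0.2, 1.4) → out
#6 (1,-1): internal coord 1 + (-1)·τ' = +1.302776; +1.302776 ∈ [-0.2, 1.4) → IN Λ
#7 (-5,-7): internal coord -5 + (-7)·τ' = -2.880571; -2.880571 ∉ [-0.2, 1.4) → out
#8 (6,17): internal coord 6 + (17)·τ' = +0.852814; +0.852814 ∈ [-0.2, 1.4) → IN Λ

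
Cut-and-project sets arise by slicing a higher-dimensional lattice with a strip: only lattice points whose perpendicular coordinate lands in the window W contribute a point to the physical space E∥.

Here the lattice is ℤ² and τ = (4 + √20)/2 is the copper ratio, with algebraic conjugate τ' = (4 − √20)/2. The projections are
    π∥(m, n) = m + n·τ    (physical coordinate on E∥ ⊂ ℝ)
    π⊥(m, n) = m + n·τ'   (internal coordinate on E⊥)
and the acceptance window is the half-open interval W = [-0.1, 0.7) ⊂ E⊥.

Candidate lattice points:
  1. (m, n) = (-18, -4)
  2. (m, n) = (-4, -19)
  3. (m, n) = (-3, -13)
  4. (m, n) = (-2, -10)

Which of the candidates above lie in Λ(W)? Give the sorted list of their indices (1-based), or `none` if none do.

2, 3, 4

τ' = (4−√20)/2 ≈ -0.2361.
candidate 1: (m,n)=(-18,-4) → π∥ = -18-4·τ ≈ -34.9443, π⊥ = -18-4·τ' ≈ -17.0557 ∉ [-0.1, 0.7) ⇒ out
candidate 2: (m,n)=(-4,-19) → π∥ = -4-19·τ ≈ -84.4853, π⊥ = -4-19·τ' ≈ 0.4853 ∈ [-0.1, 0.7) ⇒ IN Λ
candidate 3: (m,n)=(-3,-13) → π∥ = -3-13·τ ≈ -58.0689, π⊥ = -3-13·τ' ≈ 0.0689 ∈ [-0.1, 0.7) ⇒ IN Λ
candidate 4: (m,n)=(-2,-10) → π∥ = -2-10·τ ≈ -44.3607, π⊥ = -2-10·τ' ≈ 0.3607 ∈ [-0.1, 0.7) ⇒ IN Λ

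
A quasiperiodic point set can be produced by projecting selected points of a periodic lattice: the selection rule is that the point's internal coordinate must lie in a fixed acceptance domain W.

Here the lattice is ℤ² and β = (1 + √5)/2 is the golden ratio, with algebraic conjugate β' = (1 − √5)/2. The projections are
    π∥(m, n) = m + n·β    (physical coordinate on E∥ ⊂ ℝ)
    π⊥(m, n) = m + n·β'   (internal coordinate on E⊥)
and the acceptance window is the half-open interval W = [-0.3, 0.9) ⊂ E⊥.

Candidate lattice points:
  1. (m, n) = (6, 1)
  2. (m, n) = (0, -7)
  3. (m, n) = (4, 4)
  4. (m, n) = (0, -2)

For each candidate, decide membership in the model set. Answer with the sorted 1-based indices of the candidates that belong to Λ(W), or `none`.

none

β' = (1−√5)/2 ≈ -0.618034.
candidate 1: (m,n)=(6,1) → π∥ = 6+1·β ≈ 7.618034, π⊥ = 6+1·β' ≈ 5.381966 ∉ [-0.3, 0.9) ⇒ out
candidate 2: (m,n)=(0,-7) → π∥ = 0-7·β ≈ -11.326238, π⊥ = 0-7·β' ≈ 4.326238 ∉ [-0.3, 0.9) ⇒ out
candidate 3: (m,n)=(4,4) → π∥ = 4+4·β ≈ 10.472136, π⊥ = 4+4·β' ≈ 1.527864 ∉ [-0.3, 0.9) ⇒ out
candidate 4: (m,n)=(0,-2) → π∥ = 0-2·β ≈ -3.236068, π⊥ = 0-2·β' ≈ 1.236068 ∉ [-0.3, 0.9) ⇒ out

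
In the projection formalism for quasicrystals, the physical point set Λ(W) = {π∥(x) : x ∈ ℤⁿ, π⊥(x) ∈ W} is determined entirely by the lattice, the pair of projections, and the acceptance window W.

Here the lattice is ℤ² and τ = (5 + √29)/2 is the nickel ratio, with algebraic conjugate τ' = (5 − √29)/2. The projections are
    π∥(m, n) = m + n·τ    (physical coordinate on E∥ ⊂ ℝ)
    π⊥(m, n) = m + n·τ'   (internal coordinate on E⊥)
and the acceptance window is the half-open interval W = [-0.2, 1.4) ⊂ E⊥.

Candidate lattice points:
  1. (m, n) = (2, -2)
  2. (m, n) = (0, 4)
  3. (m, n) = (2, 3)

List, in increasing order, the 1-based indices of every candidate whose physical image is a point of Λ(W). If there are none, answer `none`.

τ' = (5−√29)/2 ≈ -0.1926.
[1] lift (2,-2): star map gives 2.3852; window check -0.2 ≤ 2.3852 < 1.4 is false → out
[2] lift (0,4): star map gives -0.7703; window check -0.2 ≤ -0.7703 < 1.4 is false → out
[3] lift (2,3): star map gives 1.4223; window check -0.2 ≤ 1.4223 < 1.4 is false → out

none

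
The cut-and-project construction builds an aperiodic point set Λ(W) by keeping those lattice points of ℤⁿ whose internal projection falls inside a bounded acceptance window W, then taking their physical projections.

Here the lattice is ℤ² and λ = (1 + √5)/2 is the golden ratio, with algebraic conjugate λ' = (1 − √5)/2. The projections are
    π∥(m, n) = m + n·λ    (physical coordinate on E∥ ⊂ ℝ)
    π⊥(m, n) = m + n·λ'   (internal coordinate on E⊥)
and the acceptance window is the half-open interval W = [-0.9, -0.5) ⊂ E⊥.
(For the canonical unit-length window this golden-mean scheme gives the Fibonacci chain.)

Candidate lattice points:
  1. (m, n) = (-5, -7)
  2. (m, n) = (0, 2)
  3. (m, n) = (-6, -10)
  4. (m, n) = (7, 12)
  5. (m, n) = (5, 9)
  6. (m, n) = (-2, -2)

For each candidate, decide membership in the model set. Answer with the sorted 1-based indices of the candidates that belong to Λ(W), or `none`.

1, 5, 6

Numerically λ ≈ 1.61803 and λ' = −1/λ ≈ -0.61803.
#1 (-5,-7): internal coord -5 + (-7)·λ' = -0.67376; -0.67376 ∈ [-0.9, -0.5) → IN Λ
#2 (0,2): internal coord 0 + (2)·λ' = -1.23607; -1.23607 ∉ [-0.9, -0.5) → out
#3 (-6,-10): internal coord -6 + (-10)·λ' = +0.18034; +0.18034 ∉ [-0.9, -0.5) → out
#4 (7,12): internal coord 7 + (12)·λ' = -0.41641; -0.41641 ∉ [-0.9, -0.5) → out
#5 (5,9): internal coord 5 + (9)·λ' = -0.56231; -0.56231 ∈ [-0.9, -0.5) → IN Λ
#6 (-2,-2): internal coord -2 + (-2)·λ' = -0.76393; -0.76393 ∈ [-0.9, -0.5) → IN Λ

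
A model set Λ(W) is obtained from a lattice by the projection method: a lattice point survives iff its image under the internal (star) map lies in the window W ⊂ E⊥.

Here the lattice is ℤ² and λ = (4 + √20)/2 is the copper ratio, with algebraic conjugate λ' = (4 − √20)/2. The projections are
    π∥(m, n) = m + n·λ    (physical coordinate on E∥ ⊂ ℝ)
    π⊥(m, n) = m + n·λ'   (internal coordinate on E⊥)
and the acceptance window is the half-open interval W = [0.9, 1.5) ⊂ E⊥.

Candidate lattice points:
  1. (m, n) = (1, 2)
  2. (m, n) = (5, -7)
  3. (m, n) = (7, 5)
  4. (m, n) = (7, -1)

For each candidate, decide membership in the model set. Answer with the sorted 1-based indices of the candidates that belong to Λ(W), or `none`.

none

λ' = (4−√20)/2 ≈ -0.2361.
[1] lift (1,2): star map gives 0.5279; window check 0.9 ≤ 0.5279 < 1.5 is false → out
[2] lift (5,-7): star map gives 6.6525; window check 0.9 ≤ 6.6525 < 1.5 is false → out
[3] lift (7,5): star map gives 5.8197; window check 0.9 ≤ 5.8197 < 1.5 is false → out
[4] lift (7,-1): star map gives 7.2361; window check 0.9 ≤ 7.2361 < 1.5 is false → out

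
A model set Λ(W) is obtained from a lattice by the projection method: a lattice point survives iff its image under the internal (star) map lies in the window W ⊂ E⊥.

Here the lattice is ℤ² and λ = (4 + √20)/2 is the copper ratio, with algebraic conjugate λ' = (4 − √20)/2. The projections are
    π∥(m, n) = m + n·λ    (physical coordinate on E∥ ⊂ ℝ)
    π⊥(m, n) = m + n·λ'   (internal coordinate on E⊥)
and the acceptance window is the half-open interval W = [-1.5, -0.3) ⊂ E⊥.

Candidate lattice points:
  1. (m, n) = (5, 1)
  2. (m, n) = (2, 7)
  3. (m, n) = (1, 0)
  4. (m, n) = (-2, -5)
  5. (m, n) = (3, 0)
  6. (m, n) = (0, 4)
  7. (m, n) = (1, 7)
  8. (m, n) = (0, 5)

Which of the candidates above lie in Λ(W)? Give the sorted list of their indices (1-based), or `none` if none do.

4, 6, 7, 8

λ' = (4−√20)/2 ≈ -0.236068.
candidate 1: (m,n)=(5,1) → π∥ = 5+1·λ ≈ 9.236068, π⊥ = 5+1·λ' ≈ 4.763932 ∉ [-1.5, -0.3) ⇒ out
candidate 2: (m,n)=(2,7) → π∥ = 2+7·λ ≈ 31.652476, π⊥ = 2+7·λ' ≈ 0.347524 ∉ [-1.5, -0.3) ⇒ out
candidate 3: (m,n)=(1,0) → π∥ = 1+0·λ ≈ 1.000000, π⊥ = 1+0·λ' ≈ 1.000000 ∉ [-1.5, -0.3) ⇒ out
candidate 4: (m,n)=(-2,-5) → π∥ = -2-5·λ ≈ -23.180340, π⊥ = -2-5·λ' ≈ -0.819660 ∈ [-1.5, -0.3) ⇒ IN Λ
candidate 5: (m,n)=(3,0) → π∥ = 3+0·λ ≈ 3.000000, π⊥ = 3+0·λ' ≈ 3.000000 ∉ [-1.5, -0.3) ⇒ out
candidate 6: (m,n)=(0,4) → π∥ = 0+4·λ ≈ 16.944272, π⊥ = 0+4·λ' ≈ -0.944272 ∈ [-1.5, -0.3) ⇒ IN Λ
candidate 7: (m,n)=(1,7) → π∥ = 1+7·λ ≈ 30.652476, π⊥ = 1+7·λ' ≈ -0.652476 ∈ [-1.5, -0.3) ⇒ IN Λ
candidate 8: (m,n)=(0,5) → π∥ = 0+5·λ ≈ 21.180340, π⊥ = 0+5·λ' ≈ -1.180340 ∈ [-1.5, -0.3) ⇒ IN Λ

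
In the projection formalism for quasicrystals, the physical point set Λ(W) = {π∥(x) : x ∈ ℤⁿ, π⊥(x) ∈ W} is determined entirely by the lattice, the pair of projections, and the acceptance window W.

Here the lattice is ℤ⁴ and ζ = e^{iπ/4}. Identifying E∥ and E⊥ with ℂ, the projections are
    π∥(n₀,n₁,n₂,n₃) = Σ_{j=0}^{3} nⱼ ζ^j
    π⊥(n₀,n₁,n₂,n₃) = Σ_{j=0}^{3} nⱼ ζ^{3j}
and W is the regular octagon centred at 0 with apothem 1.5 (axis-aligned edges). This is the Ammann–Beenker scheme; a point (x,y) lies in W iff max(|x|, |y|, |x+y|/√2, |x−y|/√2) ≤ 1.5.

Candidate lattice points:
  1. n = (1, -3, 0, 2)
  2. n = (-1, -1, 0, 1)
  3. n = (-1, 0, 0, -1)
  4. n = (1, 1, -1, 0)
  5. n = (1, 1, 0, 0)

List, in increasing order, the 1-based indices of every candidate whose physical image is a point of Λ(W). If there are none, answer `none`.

Internal map: ζ^{3j} for j=0..3 gives (1,0), (−√2/2,√2/2), (0,−1), (√2/2,√2/2).
#1 (1, -3, 0, 2): internal (4.53553, -0.70711); octagon support 4.53553 vs apothem 1.5 → ∉ W
#2 (-1, -1, 0, 1): internal (0.41421, 0.00000); octagon support 0.41421 vs apothem 1.5 → ∈ W
#3 (-1, 0, 0, -1): internal (-1.70711, -0.70711); octagon support 1.70711 vs apothem 1.5 → ∉ W
#4 (1, 1, -1, 0): internal (0.29289, 1.70711); octagon support 1.70711 vs apothem 1.5 → ∉ W
#5 (1, 1, 0, 0): internal (0.29289, 0.70711); octagon support 0.70711 vs apothem 1.5 → ∈ W

2, 5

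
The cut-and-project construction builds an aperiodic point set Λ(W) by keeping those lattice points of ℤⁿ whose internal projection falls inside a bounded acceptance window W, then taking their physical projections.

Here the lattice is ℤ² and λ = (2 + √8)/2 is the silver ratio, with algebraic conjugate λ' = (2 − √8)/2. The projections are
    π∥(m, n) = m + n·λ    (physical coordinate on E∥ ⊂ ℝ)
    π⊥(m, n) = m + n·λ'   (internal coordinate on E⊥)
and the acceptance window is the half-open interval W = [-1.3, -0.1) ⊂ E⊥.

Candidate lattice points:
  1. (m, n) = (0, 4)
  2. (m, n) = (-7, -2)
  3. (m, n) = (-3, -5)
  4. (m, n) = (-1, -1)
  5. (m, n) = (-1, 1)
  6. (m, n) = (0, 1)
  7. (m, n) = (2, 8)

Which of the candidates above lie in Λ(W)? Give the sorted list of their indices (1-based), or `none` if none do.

3, 4, 6

Compute λ' = (2−√8)/2 = -0.4142, so π⊥(m,n) = m -0.4142·n.
candidate 1: (m,n)=(0,4) → π∥ = 0+4·λ ≈ 9.6569, π⊥ = 0+4·λ' ≈ -1.6569 ∉ [-1.3, -0.1) ⇒ out
candidate 2: (m,n)=(-7,-2) → π∥ = -7-2·λ ≈ -11.8284, π⊥ = -7-2·λ' ≈ -6.1716 ∉ [-1.3, -0.1) ⇒ out
candidate 3: (m,n)=(-3,-5) → π∥ = -3-5·λ ≈ -15.0711, π⊥ = -3-5·λ' ≈ -0.9289 ∈ [-1.3, -0.1) ⇒ IN Λ
candidate 4: (m,n)=(-1,-1) → π∥ = -1-1·λ ≈ -3.4142, π⊥ = -1-1·λ' ≈ -0.5858 ∈ [-1.3, -0.1) ⇒ IN Λ
candidate 5: (m,n)=(-1,1) → π∥ = -1+1·λ ≈ 1.4142, π⊥ = -1+1·λ' ≈ -1.4142 ∉ [-1.3, -0.1) ⇒ out
candidate 6: (m,n)=(0,1) → π∥ = 0+1·λ ≈ 2.4142, π⊥ = 0+1·λ' ≈ -0.4142 ∈ [-1.3, -0.1) ⇒ IN Λ
candidate 7: (m,n)=(2,8) → π∥ = 2+8·λ ≈ 21.3137, π⊥ = 2+8·λ' ≈ -1.3137 ∉ [-1.3, -0.1) ⇒ out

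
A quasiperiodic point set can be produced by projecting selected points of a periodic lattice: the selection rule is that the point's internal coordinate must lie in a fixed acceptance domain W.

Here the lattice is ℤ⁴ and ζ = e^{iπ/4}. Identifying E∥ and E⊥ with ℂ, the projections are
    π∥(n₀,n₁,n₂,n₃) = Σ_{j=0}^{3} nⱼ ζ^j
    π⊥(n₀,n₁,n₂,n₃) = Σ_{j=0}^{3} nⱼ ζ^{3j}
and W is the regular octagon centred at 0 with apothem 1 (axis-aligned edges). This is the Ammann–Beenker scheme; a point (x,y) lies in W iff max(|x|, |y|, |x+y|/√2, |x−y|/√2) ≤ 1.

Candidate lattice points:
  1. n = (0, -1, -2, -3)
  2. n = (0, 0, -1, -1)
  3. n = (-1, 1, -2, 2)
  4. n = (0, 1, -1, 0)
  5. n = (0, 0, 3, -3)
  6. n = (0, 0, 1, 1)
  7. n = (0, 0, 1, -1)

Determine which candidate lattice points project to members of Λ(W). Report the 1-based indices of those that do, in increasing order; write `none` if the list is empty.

2, 6

With ζ = e^{iπ/4} the internal vectors are ζ^0,ζ^3,ζ^6,ζ^9.
candidate 1: n = (0, -1, -2, -3) → π⊥ ≈ (-1.4142, -0.8284); max(|x|,|y|,|x±y|/√2) = 1.5858 > 1 ⇒ ∉ W
candidate 2: n = (0, 0, -1, -1) → π⊥ ≈ (-0.7071, +0.2929); max(|x|,|y|,|x±y|/√2) = 0.7071 ≤ 1 ⇒ ∈ W
candidate 3: n = (-1, 1, -2, 2) → π⊥ ≈ (-0.2929, +4.1213); max(|x|,|y|,|x±y|/√2) = 4.1213 > 1 ⇒ ∉ W
candidate 4: n = (0, 1, -1, 0) → π⊥ ≈ (-0.7071, +1.7071); max(|x|,|y|,|x±y|/√2) = 1.7071 > 1 ⇒ ∉ W
candidate 5: n = (0, 0, 3, -3) → π⊥ ≈ (-2.1213, -5.1213); max(|x|,|y|,|x±y|/√2) = 5.1213 > 1 ⇒ ∉ W
candidate 6: n = (0, 0, 1, 1) → π⊥ ≈ (+0.7071, -0.2929); max(|x|,|y|,|x±y|/√2) = 0.7071 ≤ 1 ⇒ ∈ W
candidate 7: n = (0, 0, 1, -1) → π⊥ ≈ (-0.7071, -1.7071); max(|x|,|y|,|x±y|/√2) = 1.7071 > 1 ⇒ ∉ W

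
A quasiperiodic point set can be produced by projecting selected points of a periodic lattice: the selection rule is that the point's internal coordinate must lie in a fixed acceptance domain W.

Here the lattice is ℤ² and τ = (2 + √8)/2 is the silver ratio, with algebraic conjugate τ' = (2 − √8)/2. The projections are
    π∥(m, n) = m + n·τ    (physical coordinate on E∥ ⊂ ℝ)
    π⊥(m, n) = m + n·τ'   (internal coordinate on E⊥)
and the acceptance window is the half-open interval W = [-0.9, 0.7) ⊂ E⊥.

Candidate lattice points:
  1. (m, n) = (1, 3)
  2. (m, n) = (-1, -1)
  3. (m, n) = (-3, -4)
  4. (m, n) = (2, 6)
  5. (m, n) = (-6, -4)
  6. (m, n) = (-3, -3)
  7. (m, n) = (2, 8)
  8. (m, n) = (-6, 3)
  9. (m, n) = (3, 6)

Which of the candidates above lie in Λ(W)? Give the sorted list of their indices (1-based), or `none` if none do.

Numerically τ ≈ 2.4142 and τ' = −1/τ ≈ -0.4142.
[1] lift (1,3): star map gives -0.2426; window check -0.9 ≤ -0.2426 < 0.7 is true → IN Λ
[2] lift (-1,-1): star map gives -0.5858; window check -0.9 ≤ -0.5858 < 0.7 is true → IN Λ
[3] lift (-3,-4): star map gives -1.3431; window check -0.9 ≤ -1.3431 < 0.7 is false → out
[4] lift (2,6): star map gives -0.4853; window check -0.9 ≤ -0.4853 < 0.7 is true → IN Λ
[5] lift (-6,-4): star map gives -4.3431; window check -0.9 ≤ -4.3431 < 0.7 is false → out
[6] lift (-3,-3): star map gives -1.7574; window check -0.9 ≤ -1.7574 < 0.7 is false → out
[7] lift (2,8): star map gives -1.3137; window check -0.9 ≤ -1.3137 < 0.7 is false → out
[8] lift (-6,3): star map gives -7.2426; window check -0.9 ≤ -7.2426 < 0.7 is false → out
[9] lift (3,6): star map gives 0.5147; window check -0.9 ≤ 0.5147 < 0.7 is true → IN Λ

1, 2, 4, 9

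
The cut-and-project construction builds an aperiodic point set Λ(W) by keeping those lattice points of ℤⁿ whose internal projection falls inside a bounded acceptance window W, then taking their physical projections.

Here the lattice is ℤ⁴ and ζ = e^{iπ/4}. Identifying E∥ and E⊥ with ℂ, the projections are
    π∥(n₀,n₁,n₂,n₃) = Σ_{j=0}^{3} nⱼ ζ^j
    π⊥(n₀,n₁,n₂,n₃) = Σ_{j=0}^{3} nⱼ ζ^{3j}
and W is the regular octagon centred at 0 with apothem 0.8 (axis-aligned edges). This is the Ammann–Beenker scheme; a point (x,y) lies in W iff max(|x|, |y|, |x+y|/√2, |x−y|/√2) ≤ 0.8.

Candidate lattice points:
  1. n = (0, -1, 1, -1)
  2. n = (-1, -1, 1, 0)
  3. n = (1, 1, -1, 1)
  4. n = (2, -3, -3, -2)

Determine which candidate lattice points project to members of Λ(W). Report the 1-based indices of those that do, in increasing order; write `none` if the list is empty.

π⊥(n) = n₀ + n₁ζ³ + n₂ζ⁶ + n₃ζ⁹ where ζ = e^{iπ/4}.
candidate 1: n = (0, -1, 1, -1) → π⊥ ≈ (+0.000000, -2.414214); max(|x|,|y|,|x±y|/√2) = 2.414214 > 0.8 ⇒ ∉ W
candidate 2: n = (-1, -1, 1, 0) → π⊥ ≈ (-0.292893, -1.707107); max(|x|,|y|,|x±y|/√2) = 1.707107 > 0.8 ⇒ ∉ W
candidate 3: n = (1, 1, -1, 1) → π⊥ ≈ (+1.000000, +2.414214); max(|x|,|y|,|x±y|/√2) = 2.414214 > 0.8 ⇒ ∉ W
candidate 4: n = (2, -3, -3, -2) → π⊥ ≈ (+2.707107, -0.535534); max(|x|,|y|,|x±y|/√2) = 2.707107 > 0.8 ⇒ ∉ W

none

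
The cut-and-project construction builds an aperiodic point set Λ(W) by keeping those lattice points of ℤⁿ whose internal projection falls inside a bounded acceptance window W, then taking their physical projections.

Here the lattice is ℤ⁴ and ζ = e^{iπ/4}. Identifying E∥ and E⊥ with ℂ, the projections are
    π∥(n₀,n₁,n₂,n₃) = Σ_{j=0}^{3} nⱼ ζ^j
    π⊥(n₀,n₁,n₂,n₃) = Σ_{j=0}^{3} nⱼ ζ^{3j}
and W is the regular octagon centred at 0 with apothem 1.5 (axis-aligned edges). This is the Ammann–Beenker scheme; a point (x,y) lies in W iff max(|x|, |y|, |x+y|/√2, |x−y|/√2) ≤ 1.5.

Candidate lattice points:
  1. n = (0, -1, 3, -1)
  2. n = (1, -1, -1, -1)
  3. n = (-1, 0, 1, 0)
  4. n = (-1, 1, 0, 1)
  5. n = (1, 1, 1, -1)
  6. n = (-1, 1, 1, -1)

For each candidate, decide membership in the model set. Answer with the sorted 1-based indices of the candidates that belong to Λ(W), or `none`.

Internal map: ζ^{3j} for j=0..3 gives (1,0), (−√2/2,√2/2), (0,−1), (√2/2,√2/2).
candidate 1: n = (0, -1, 3, -1) → π⊥ ≈ (+0.00000, -4.41421); max(|x|,|y|,|x±y|/√2) = 4.41421 > 1.5 ⇒ ∉ W
candidate 2: n = (1, -1, -1, -1) → π⊥ ≈ (+1.00000, -0.41421); max(|x|,|y|,|x±y|/√2) = 1.00000 ≤ 1.5 ⇒ ∈ W
candidate 3: n = (-1, 0, 1, 0) → π⊥ ≈ (-1.00000, -1.00000); max(|x|,|y|,|x±y|/√2) = 1.41421 ≤ 1.5 ⇒ ∈ W
candidate 4: n = (-1, 1, 0, 1) → π⊥ ≈ (-1.00000, +1.41421); max(|x|,|y|,|x±y|/√2) = 1.70711 > 1.5 ⇒ ∉ W
candidate 5: n = (1, 1, 1, -1) → π⊥ ≈ (-0.41421, -1.00000); max(|x|,|y|,|x±y|/√2) = 1.00000 ≤ 1.5 ⇒ ∈ W
candidate 6: n = (-1, 1, 1, -1) → π⊥ ≈ (-2.41421, -1.00000); max(|x|,|y|,|x±y|/√2) = 2.41421 > 1.5 ⇒ ∉ W

2, 3, 5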